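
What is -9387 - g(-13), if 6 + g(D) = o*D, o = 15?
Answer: -9186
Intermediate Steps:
g(D) = -6 + 15*D
-9387 - g(-13) = -9387 - (-6 + 15*(-13)) = -9387 - (-6 - 195) = -9387 - 1*(-201) = -9387 + 201 = -9186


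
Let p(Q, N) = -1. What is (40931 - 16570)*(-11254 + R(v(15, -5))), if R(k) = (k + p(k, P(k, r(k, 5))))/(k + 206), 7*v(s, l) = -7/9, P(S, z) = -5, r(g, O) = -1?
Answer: -29883311976/109 ≈ -2.7416e+8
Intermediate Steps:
v(s, l) = -1/9 (v(s, l) = (-7/9)/7 = (-7*1/9)/7 = (1/7)*(-7/9) = -1/9)
R(k) = (-1 + k)/(206 + k) (R(k) = (k - 1)/(k + 206) = (-1 + k)/(206 + k))
(40931 - 16570)*(-11254 + R(v(15, -5))) = (40931 - 16570)*(-11254 + (-1 - 1/9)/(206 - 1/9)) = 24361*(-11254 - 10/9/(1853/9)) = 24361*(-11254 + (9/1853)*(-10/9)) = 24361*(-11254 - 10/1853) = 24361*(-20853672/1853) = -29883311976/109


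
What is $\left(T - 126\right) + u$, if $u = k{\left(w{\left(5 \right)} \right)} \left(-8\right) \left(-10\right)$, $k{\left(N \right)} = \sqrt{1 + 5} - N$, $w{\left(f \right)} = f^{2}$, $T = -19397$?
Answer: $-21523 + 80 \sqrt{6} \approx -21327.0$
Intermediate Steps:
$k{\left(N \right)} = \sqrt{6} - N$
$u = -2000 + 80 \sqrt{6}$ ($u = \left(\sqrt{6} - 5^{2}\right) \left(-8\right) \left(-10\right) = \left(\sqrt{6} - 25\right) \left(-8\right) \left(-10\right) = \left(-25 + \sqrt{6}\right) \left(-8\right) \left(-10\right) = \left(200 - 8 \sqrt{6}\right) \left(-10\right) = -2000 + 80 \sqrt{6} \approx -1804.0$)
$\left(T - 126\right) + u = \left(-19397 - 126\right) - \left(2000 - 80 \sqrt{6}\right) = -19523 - \left(2000 - 80 \sqrt{6}\right) = -21523 + 80 \sqrt{6}$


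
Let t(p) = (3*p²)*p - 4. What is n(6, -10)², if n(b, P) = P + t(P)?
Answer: 9084196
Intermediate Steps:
t(p) = -4 + 3*p³ (t(p) = 3*p³ - 4 = -4 + 3*p³)
n(b, P) = -4 + P + 3*P³ (n(b, P) = P + (-4 + 3*P³) = -4 + P + 3*P³)
n(6, -10)² = (-4 - 10 + 3*(-10)³)² = (-4 - 10 + 3*(-1000))² = (-4 - 10 - 3000)² = (-3014)² = 9084196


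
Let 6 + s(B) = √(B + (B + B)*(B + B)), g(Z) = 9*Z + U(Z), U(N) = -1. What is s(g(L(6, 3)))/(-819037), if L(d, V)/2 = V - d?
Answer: 6/819037 - √12045/819037 ≈ -0.00012667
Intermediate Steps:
L(d, V) = -2*d + 2*V (L(d, V) = 2*(V - d) = -2*d + 2*V)
g(Z) = -1 + 9*Z (g(Z) = 9*Z - 1 = -1 + 9*Z)
s(B) = -6 + √(B + 4*B²) (s(B) = -6 + √(B + (B + B)*(B + B)) = -6 + √(B + (2*B)*(2*B)) = -6 + √(B + 4*B²))
s(g(L(6, 3)))/(-819037) = (-6 + √((-1 + 9*(-2*6 + 2*3))*(1 + 4*(-1 + 9*(-2*6 + 2*3)))))/(-819037) = (-6 + √((-1 + 9*(-12 + 6))*(1 + 4*(-1 + 9*(-12 + 6)))))*(-1/819037) = (-6 + √((-1 + 9*(-6))*(1 + 4*(-1 + 9*(-6)))))*(-1/819037) = (-6 + √((-1 - 54)*(1 + 4*(-1 - 54))))*(-1/819037) = (-6 + √(-55*(1 + 4*(-55))))*(-1/819037) = (-6 + √(-55*(1 - 220)))*(-1/819037) = (-6 + √(-55*(-219)))*(-1/819037) = (-6 + √12045)*(-1/819037) = 6/819037 - √12045/819037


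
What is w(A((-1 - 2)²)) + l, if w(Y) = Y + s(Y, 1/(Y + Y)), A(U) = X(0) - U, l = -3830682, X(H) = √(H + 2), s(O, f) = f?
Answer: -605249187/158 + 157*√2/158 ≈ -3.8307e+6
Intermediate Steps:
X(H) = √(2 + H)
A(U) = √2 - U (A(U) = √(2 + 0) - U = √2 - U)
w(Y) = Y + 1/(2*Y) (w(Y) = Y + 1/(Y + Y) = Y + 1/(2*Y))
w(A((-1 - 2)²)) + l = ((√2 - (-1 - 2)²) + 1/(2*(√2 - (-1 - 2)²))) - 3830682 = ((√2 - 1*(-3)²) + 1/(2*(√2 - 1*(-3)²))) - 3830682 = ((√2 - 1*9) + 1/(2*(√2 - 1*9))) - 3830682 = ((√2 - 9) + 1/(2*(√2 - 9))) - 3830682 = ((-9 + √2) + 1/(2*(-9 + √2))) - 3830682 = (-9 + √2 + 1/(2*(-9 + √2))) - 3830682 = -3830691 + √2 + 1/(2*(-9 + √2))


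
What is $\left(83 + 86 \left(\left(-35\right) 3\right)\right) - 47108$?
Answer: $-56055$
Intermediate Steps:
$\left(83 + 86 \left(\left(-35\right) 3\right)\right) - 47108 = \left(83 + 86 \left(-105\right)\right) - 47108 = \left(83 - 9030\right) - 47108 = -8947 - 47108 = -56055$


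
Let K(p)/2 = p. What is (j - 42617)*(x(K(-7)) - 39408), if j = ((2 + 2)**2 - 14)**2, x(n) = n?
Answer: 1679889686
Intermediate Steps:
K(p) = 2*p
j = 4 (j = (4**2 - 14)**2 = (16 - 14)**2 = 2**2 = 4)
(j - 42617)*(x(K(-7)) - 39408) = (4 - 42617)*(2*(-7) - 39408) = -42613*(-14 - 39408) = -42613*(-39422) = 1679889686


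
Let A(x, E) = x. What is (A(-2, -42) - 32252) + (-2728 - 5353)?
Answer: -40335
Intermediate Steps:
(A(-2, -42) - 32252) + (-2728 - 5353) = (-2 - 32252) + (-2728 - 5353) = -32254 - 8081 = -40335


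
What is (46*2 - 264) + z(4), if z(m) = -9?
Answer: -181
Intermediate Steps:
(46*2 - 264) + z(4) = (46*2 - 264) - 9 = (92 - 264) - 9 = -172 - 9 = -181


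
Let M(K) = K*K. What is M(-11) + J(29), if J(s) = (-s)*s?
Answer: -720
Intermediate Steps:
M(K) = K²
J(s) = -s²
M(-11) + J(29) = (-11)² - 1*29² = 121 - 1*841 = 121 - 841 = -720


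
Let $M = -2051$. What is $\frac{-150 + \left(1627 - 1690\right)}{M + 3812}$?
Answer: $- \frac{71}{587} \approx -0.12095$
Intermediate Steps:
$\frac{-150 + \left(1627 - 1690\right)}{M + 3812} = \frac{-150 + \left(1627 - 1690\right)}{-2051 + 3812} = \frac{-150 + \left(1627 - 1690\right)}{1761} = \left(-150 - 63\right) \frac{1}{1761} = \left(-213\right) \frac{1}{1761} = - \frac{71}{587}$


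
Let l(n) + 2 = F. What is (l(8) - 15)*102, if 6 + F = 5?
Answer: -1836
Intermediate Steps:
F = -1 (F = -6 + 5 = -1)
l(n) = -3 (l(n) = -2 - 1 = -3)
(l(8) - 15)*102 = (-3 - 15)*102 = -18*102 = -1836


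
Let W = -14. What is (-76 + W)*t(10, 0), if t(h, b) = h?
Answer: -900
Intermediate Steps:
(-76 + W)*t(10, 0) = (-76 - 14)*10 = -90*10 = -900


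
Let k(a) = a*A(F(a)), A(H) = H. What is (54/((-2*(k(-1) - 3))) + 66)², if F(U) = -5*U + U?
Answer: 239121/49 ≈ 4880.0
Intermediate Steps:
F(U) = -4*U
k(a) = -4*a² (k(a) = a*(-4*a) = -4*a²)
(54/((-2*(k(-1) - 3))) + 66)² = (54/((-2*(-4*(-1)² - 3))) + 66)² = (54/((-2*(-4*1 - 3))) + 66)² = (54/((-2*(-4 - 3))) + 66)² = (54/((-2*(-7))) + 66)² = (54/14 + 66)² = (54*(1/14) + 66)² = (27/7 + 66)² = (489/7)² = 239121/49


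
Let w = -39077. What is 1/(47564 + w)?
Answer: 1/8487 ≈ 0.00011783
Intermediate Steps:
1/(47564 + w) = 1/(47564 - 39077) = 1/8487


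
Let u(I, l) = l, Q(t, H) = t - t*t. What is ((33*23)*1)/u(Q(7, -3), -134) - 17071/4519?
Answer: -5717435/605546 ≈ -9.4418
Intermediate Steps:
Q(t, H) = t - t²
((33*23)*1)/u(Q(7, -3), -134) - 17071/4519 = ((33*23)*1)/(-134) - 17071/4519 = (759*1)*(-1/134) - 17071*1/4519 = 759*(-1/134) - 17071/4519 = -759/134 - 17071/4519 = -5717435/605546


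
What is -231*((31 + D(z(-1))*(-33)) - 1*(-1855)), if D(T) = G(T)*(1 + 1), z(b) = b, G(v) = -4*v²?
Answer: -496650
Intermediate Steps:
D(T) = -8*T² (D(T) = (-4*T²)*(1 + 1) = -4*T²*2 = -8*T²)
-231*((31 + D(z(-1))*(-33)) - 1*(-1855)) = -231*((31 - 8*(-1)²*(-33)) - 1*(-1855)) = -231*((31 - 8*1*(-33)) + 1855) = -231*((31 - 8*(-33)) + 1855) = -231*((31 + 264) + 1855) = -231*(295 + 1855) = -231*2150 = -496650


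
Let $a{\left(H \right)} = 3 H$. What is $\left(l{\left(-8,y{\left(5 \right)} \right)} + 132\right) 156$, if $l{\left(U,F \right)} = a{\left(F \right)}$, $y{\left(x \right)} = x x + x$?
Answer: $34632$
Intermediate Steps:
$y{\left(x \right)} = x + x^{2}$ ($y{\left(x \right)} = x^{2} + x = x + x^{2}$)
$l{\left(U,F \right)} = 3 F$
$\left(l{\left(-8,y{\left(5 \right)} \right)} + 132\right) 156 = \left(3 \cdot 5 \left(1 + 5\right) + 132\right) 156 = \left(3 \cdot 5 \cdot 6 + 132\right) 156 = \left(3 \cdot 30 + 132\right) 156 = \left(90 + 132\right) 156 = 222 \cdot 156 = 34632$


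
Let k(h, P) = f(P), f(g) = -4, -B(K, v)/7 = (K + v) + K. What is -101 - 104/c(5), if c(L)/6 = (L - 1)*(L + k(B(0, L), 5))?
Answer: -316/3 ≈ -105.33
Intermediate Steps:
B(K, v) = -14*K - 7*v (B(K, v) = -7*((K + v) + K) = -7*(v + 2*K) = -14*K - 7*v)
k(h, P) = -4
c(L) = 6*(-1 + L)*(-4 + L) (c(L) = 6*((L - 1)*(L - 4)) = 6*((-1 + L)*(-4 + L)) = 6*(-1 + L)*(-4 + L))
-101 - 104/c(5) = -101 - 104/(24 - 30*5 + 6*5²) = -101 - 104/(24 - 150 + 6*25) = -101 - 104/(24 - 150 + 150) = -101 - 104/24 = -101 - 4*13/12 = -101 - 13/3 = -316/3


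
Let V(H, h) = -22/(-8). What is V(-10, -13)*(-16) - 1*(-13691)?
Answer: 13647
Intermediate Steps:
V(H, h) = 11/4 (V(H, h) = -22*(-⅛) = 11/4)
V(-10, -13)*(-16) - 1*(-13691) = (11/4)*(-16) - 1*(-13691) = -44 + 13691 = 13647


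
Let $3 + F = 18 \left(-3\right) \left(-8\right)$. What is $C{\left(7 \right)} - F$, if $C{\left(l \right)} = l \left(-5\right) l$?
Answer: $-674$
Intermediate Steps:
$F = 429$ ($F = -3 + 18 \left(-3\right) \left(-8\right) = -3 - -432 = -3 + 432 = 429$)
$C{\left(l \right)} = - 5 l^{2}$ ($C{\left(l \right)} = - 5 l l = - 5 l^{2}$)
$C{\left(7 \right)} - F = - 5 \cdot 7^{2} - 429 = \left(-5\right) 49 - 429 = -245 - 429 = -674$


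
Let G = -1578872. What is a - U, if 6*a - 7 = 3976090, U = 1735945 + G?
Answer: 3033659/6 ≈ 5.0561e+5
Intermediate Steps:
U = 157073 (U = 1735945 - 1578872 = 157073)
a = 3976097/6 (a = 7/6 + (⅙)*3976090 = 7/6 + 1988045/3 = 3976097/6 ≈ 6.6268e+5)
a - U = 3976097/6 - 1*157073 = 3976097/6 - 157073 = 3033659/6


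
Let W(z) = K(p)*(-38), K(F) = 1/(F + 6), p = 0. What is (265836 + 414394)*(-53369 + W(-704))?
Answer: -108922508980/3 ≈ -3.6307e+10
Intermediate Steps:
K(F) = 1/(6 + F)
W(z) = -19/3 (W(z) = -38/(6 + 0) = -38/6 = (⅙)*(-38) = -19/3)
(265836 + 414394)*(-53369 + W(-704)) = (265836 + 414394)*(-53369 - 19/3) = 680230*(-160126/3) = -108922508980/3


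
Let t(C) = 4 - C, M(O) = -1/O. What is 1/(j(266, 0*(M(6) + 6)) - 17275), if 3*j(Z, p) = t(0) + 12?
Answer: -3/51809 ≈ -5.7905e-5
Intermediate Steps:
j(Z, p) = 16/3 (j(Z, p) = ((4 - 1*0) + 12)/3 = ((4 + 0) + 12)/3 = (4 + 12)/3 = (⅓)*16 = 16/3)
1/(j(266, 0*(M(6) + 6)) - 17275) = 1/(16/3 - 17275) = 1/(-51809/3) = -3/51809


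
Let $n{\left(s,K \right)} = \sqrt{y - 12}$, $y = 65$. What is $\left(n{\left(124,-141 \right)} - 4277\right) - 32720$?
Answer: $-36997 + \sqrt{53} \approx -36990.0$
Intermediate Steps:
$n{\left(s,K \right)} = \sqrt{53}$ ($n{\left(s,K \right)} = \sqrt{65 - 12} = \sqrt{53}$)
$\left(n{\left(124,-141 \right)} - 4277\right) - 32720 = \left(\sqrt{53} - 4277\right) - 32720 = \left(-4277 + \sqrt{53}\right) - 32720 = -36997 + \sqrt{53}$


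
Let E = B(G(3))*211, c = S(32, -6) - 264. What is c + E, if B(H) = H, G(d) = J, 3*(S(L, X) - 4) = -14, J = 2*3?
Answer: 3004/3 ≈ 1001.3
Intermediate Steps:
J = 6
S(L, X) = -2/3 (S(L, X) = 4 + (1/3)*(-14) = 4 - 14/3 = -2/3)
G(d) = 6
c = -794/3 (c = -2/3 - 264 = -794/3 ≈ -264.67)
E = 1266 (E = 6*211 = 1266)
c + E = -794/3 + 1266 = 3004/3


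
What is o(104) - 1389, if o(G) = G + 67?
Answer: -1218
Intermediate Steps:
o(G) = 67 + G
o(104) - 1389 = (67 + 104) - 1389 = 171 - 1389 = -1218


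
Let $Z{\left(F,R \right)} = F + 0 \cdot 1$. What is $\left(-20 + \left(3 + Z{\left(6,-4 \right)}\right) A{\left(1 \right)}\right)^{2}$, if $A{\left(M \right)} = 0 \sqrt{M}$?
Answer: $400$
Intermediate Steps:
$Z{\left(F,R \right)} = F$ ($Z{\left(F,R \right)} = F + 0 = F$)
$A{\left(M \right)} = 0$
$\left(-20 + \left(3 + Z{\left(6,-4 \right)}\right) A{\left(1 \right)}\right)^{2} = \left(-20 + \left(3 + 6\right) 0\right)^{2} = \left(-20 + 9 \cdot 0\right)^{2} = \left(-20 + 0\right)^{2} = \left(-20\right)^{2} = 400$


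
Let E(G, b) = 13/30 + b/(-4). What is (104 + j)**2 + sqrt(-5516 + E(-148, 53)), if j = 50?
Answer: 23716 + I*sqrt(4975935)/30 ≈ 23716.0 + 74.356*I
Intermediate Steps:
E(G, b) = 13/30 - b/4 (E(G, b) = 13*(1/30) + b*(-1/4) = 13/30 - b/4)
(104 + j)**2 + sqrt(-5516 + E(-148, 53)) = (104 + 50)**2 + sqrt(-5516 + (13/30 - 1/4*53)) = 154**2 + sqrt(-5516 + (13/30 - 53/4)) = 23716 + sqrt(-5516 - 769/60) = 23716 + sqrt(-331729/60) = 23716 + I*sqrt(4975935)/30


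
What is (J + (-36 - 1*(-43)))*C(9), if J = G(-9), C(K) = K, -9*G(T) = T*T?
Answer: -18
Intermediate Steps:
G(T) = -T²/9 (G(T) = -T*T/9 = -T²/9)
J = -9 (J = -⅑*(-9)² = -⅑*81 = -9)
(J + (-36 - 1*(-43)))*C(9) = (-9 + (-36 - 1*(-43)))*9 = (-9 + (-36 + 43))*9 = (-9 + 7)*9 = -2*9 = -18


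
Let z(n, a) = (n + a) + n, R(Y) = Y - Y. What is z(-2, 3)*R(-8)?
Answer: 0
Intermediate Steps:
R(Y) = 0
z(n, a) = a + 2*n (z(n, a) = (a + n) + n = a + 2*n)
z(-2, 3)*R(-8) = (3 + 2*(-2))*0 = (3 - 4)*0 = -1*0 = 0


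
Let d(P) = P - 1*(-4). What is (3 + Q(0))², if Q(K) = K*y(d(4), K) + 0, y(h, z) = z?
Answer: 9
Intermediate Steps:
d(P) = 4 + P (d(P) = P + 4 = 4 + P)
Q(K) = K² (Q(K) = K*K + 0 = K² + 0 = K²)
(3 + Q(0))² = (3 + 0²)² = (3 + 0)² = 3² = 9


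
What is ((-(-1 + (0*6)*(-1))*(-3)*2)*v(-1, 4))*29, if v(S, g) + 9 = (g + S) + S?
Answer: 1218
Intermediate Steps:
v(S, g) = -9 + g + 2*S (v(S, g) = -9 + ((g + S) + S) = -9 + ((S + g) + S) = -9 + (g + 2*S) = -9 + g + 2*S)
((-(-1 + (0*6)*(-1))*(-3)*2)*v(-1, 4))*29 = ((-(-1 + (0*6)*(-1))*(-3)*2)*(-9 + 4 + 2*(-1)))*29 = ((-(-1 + 0*(-1))*(-3)*2)*(-9 + 4 - 2))*29 = ((-(-1 + 0)*(-3)*2)*(-7))*29 = ((-(-1)*(-3)*2)*(-7))*29 = ((-1*3*2)*(-7))*29 = (-3*2*(-7))*29 = -6*(-7)*29 = 42*29 = 1218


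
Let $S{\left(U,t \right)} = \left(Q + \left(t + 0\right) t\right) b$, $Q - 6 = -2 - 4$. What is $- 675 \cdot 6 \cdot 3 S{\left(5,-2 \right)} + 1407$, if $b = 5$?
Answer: $-241593$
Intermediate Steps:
$Q = 0$ ($Q = 6 - 6 = 0$)
$S{\left(U,t \right)} = 5 t^{2}$ ($S{\left(U,t \right)} = \left(0 + \left(t + 0\right) t\right) 5 = \left(0 + t t\right) 5 = \left(0 + t^{2}\right) 5 = t^{2} \cdot 5 = 5 t^{2}$)
$- 675 \cdot 6 \cdot 3 S{\left(5,-2 \right)} + 1407 = - 675 \cdot 6 \cdot 3 \cdot 5 \left(-2\right)^{2} + 1407 = - 675 \cdot 18 \cdot 5 \cdot 4 + 1407 = - 675 \cdot 18 \cdot 20 + 1407 = \left(-675\right) 360 + 1407 = -243000 + 1407 = -241593$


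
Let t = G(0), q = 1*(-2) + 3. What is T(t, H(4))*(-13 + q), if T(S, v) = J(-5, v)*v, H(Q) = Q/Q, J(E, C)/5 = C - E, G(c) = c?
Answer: -360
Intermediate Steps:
q = 1 (q = -2 + 3 = 1)
t = 0
J(E, C) = -5*E + 5*C (J(E, C) = 5*(C - E) = -5*E + 5*C)
H(Q) = 1
T(S, v) = v*(25 + 5*v) (T(S, v) = (-5*(-5) + 5*v)*v = (25 + 5*v)*v = v*(25 + 5*v))
T(t, H(4))*(-13 + q) = (5*1*(5 + 1))*(-13 + 1) = (5*1*6)*(-12) = 30*(-12) = -360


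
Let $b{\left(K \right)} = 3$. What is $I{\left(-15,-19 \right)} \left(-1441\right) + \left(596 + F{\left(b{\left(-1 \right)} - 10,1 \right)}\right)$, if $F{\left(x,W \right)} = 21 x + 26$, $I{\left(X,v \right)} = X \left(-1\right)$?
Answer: $-21140$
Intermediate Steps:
$I{\left(X,v \right)} = - X$
$F{\left(x,W \right)} = 26 + 21 x$
$I{\left(-15,-19 \right)} \left(-1441\right) + \left(596 + F{\left(b{\left(-1 \right)} - 10,1 \right)}\right) = \left(-1\right) \left(-15\right) \left(-1441\right) + \left(596 + \left(26 + 21 \left(3 - 10\right)\right)\right) = 15 \left(-1441\right) + \left(596 + \left(26 + 21 \left(3 - 10\right)\right)\right) = -21615 + \left(596 + \left(26 + 21 \left(-7\right)\right)\right) = -21615 + \left(596 + \left(26 - 147\right)\right) = -21615 + \left(596 - 121\right) = -21615 + 475 = -21140$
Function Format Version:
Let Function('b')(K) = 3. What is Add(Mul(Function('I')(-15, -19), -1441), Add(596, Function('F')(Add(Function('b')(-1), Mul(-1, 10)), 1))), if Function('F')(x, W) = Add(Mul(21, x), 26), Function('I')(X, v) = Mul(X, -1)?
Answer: -21140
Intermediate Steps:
Function('I')(X, v) = Mul(-1, X)
Function('F')(x, W) = Add(26, Mul(21, x))
Add(Mul(Function('I')(-15, -19), -1441), Add(596, Function('F')(Add(Function('b')(-1), Mul(-1, 10)), 1))) = Add(Mul(Mul(-1, -15), -1441), Add(596, Add(26, Mul(21, Add(3, Mul(-1, 10)))))) = Add(Mul(15, -1441), Add(596, Add(26, Mul(21, Add(3, -10))))) = Add(-21615, Add(596, Add(26, Mul(21, -7)))) = Add(-21615, Add(596, Add(26, -147))) = Add(-21615, Add(596, -121)) = Add(-21615, 475) = -21140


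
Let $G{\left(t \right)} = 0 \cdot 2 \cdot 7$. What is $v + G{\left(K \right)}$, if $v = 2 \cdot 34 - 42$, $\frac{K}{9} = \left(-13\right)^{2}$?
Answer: $26$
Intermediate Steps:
$K = 1521$ ($K = 9 \left(-13\right)^{2} = 9 \cdot 169 = 1521$)
$G{\left(t \right)} = 0$ ($G{\left(t \right)} = 0 \cdot 7 = 0$)
$v = 26$ ($v = 68 - 42 = 26$)
$v + G{\left(K \right)} = 26 + 0 = 26$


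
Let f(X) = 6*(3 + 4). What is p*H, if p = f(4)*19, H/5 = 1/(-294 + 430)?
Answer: 1995/68 ≈ 29.338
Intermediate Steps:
H = 5/136 (H = 5/(-294 + 430) = 5/136 ≈ 0.036765)
f(X) = 42 (f(X) = 6*7 = 42)
p = 798 (p = 42*19 = 798)
p*H = 798*(5/136) = 1995/68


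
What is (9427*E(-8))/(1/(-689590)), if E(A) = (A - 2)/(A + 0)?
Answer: -16251912325/2 ≈ -8.1260e+9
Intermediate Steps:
E(A) = (-2 + A)/A
(9427*E(-8))/(1/(-689590)) = (9427*((-2 - 8)/(-8)))/(1/(-689590)) = (9427*(-⅛*(-10)))/(-1/689590) = (9427*(5/4))*(-689590) = (47135/4)*(-689590) = -16251912325/2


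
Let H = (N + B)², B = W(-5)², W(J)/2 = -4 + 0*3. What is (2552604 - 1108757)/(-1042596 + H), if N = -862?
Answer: -1443847/405792 ≈ -3.5581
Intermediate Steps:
W(J) = -8 (W(J) = 2*(-4 + 0*3) = 2*(-4 + 0) = 2*(-4) = -8)
B = 64 (B = (-8)² = 64)
H = 636804 (H = (-862 + 64)² = (-798)² = 636804)
(2552604 - 1108757)/(-1042596 + H) = (2552604 - 1108757)/(-1042596 + 636804) = 1443847/(-405792) = 1443847*(-1/405792) = -1443847/405792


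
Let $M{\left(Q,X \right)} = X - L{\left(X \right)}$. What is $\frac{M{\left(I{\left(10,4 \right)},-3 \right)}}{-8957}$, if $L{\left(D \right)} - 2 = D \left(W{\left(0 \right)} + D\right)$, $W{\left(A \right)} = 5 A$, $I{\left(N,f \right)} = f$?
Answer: $\frac{14}{8957} \approx 0.001563$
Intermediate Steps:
$L{\left(D \right)} = 2 + D^{2}$ ($L{\left(D \right)} = 2 + D \left(5 \cdot 0 + D\right) = 2 + D \left(0 + D\right) = 2 + D D = 2 + D^{2}$)
$M{\left(Q,X \right)} = -2 + X - X^{2}$ ($M{\left(Q,X \right)} = X - \left(2 + X^{2}\right) = -2 + X - X^{2}$)
$\frac{M{\left(I{\left(10,4 \right)},-3 \right)}}{-8957} = \frac{-2 - 3 - \left(-3\right)^{2}}{-8957} = \left(-2 - 3 - 9\right) \left(- \frac{1}{8957}\right) = \left(-14\right) \left(- \frac{1}{8957}\right) = \frac{14}{8957}$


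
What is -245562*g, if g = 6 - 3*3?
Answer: 736686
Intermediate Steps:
g = -3 (g = 6 - 9 = -3)
-245562*g = -245562*(-3) = 736686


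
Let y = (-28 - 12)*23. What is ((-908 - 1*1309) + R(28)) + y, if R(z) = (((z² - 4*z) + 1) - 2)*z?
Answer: 15651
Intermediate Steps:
y = -920 (y = -40*23 = -920)
R(z) = z*(-1 + z² - 4*z) (R(z) = ((1 + z² - 4*z) - 2)*z = (-1 + z² - 4*z)*z = z*(-1 + z² - 4*z))
((-908 - 1*1309) + R(28)) + y = ((-908 - 1*1309) + 28*(-1 + 28² - 4*28)) - 920 = ((-908 - 1309) + 28*(-1 + 784 - 112)) - 920 = (-2217 + 28*671) - 920 = (-2217 + 18788) - 920 = 16571 - 920 = 15651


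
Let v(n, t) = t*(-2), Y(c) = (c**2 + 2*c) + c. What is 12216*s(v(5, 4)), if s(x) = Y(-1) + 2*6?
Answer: 122160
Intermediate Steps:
Y(c) = c**2 + 3*c
v(n, t) = -2*t
s(x) = 10 (s(x) = -(3 - 1) + 2*6 = -1*2 + 12 = -2 + 12 = 10)
12216*s(v(5, 4)) = 12216*10 = 122160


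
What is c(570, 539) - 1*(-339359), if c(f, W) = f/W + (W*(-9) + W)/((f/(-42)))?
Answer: 17393200921/51205 ≈ 3.3968e+5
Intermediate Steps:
c(f, W) = f/W + 336*W/f (c(f, W) = f/W + (-9*W + W)/((f*(-1/42))) = f/W + (-8*W)/((-f/42)) = f/W + (-8*W)*(-42/f) = f/W + 336*W/f)
c(570, 539) - 1*(-339359) = (570/539 + 336*539/570) - 1*(-339359) = (570*(1/539) + 336*539*(1/570)) + 339359 = (570/539 + 30184/95) + 339359 = 16323326/51205 + 339359 = 17393200921/51205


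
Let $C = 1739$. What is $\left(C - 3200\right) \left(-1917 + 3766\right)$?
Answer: $-2701389$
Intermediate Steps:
$\left(C - 3200\right) \left(-1917 + 3766\right) = \left(1739 - 3200\right) \left(-1917 + 3766\right) = \left(-1461\right) 1849 = -2701389$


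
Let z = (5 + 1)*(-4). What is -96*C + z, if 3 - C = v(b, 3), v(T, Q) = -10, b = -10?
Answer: -1272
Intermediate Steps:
C = 13 (C = 3 - 1*(-10) = 3 + 10 = 13)
z = -24 (z = 6*(-4) = -24)
-96*C + z = -96*13 - 24 = -1248 - 24 = -1272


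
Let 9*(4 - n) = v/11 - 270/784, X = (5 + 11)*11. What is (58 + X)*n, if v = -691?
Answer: 5558657/2156 ≈ 2578.2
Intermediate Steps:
X = 176 (X = 16*11 = 176)
n = 427589/38808 (n = 4 - (-691/11 - 270/784)/9 = 4 - (-691*1/11 - 270*1/784)/9 = 4 - (-691/11 - 135/392)/9 = 4 - ⅑*(-272357/4312) = 4 + 272357/38808 = 427589/38808 ≈ 11.018)
(58 + X)*n = (58 + 176)*(427589/38808) = 234*(427589/38808) = 5558657/2156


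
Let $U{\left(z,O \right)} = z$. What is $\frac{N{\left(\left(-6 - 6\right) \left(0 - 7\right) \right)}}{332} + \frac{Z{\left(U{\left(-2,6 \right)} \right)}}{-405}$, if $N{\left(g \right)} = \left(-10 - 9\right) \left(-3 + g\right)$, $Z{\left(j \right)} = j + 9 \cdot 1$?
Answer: $- \frac{625619}{134460} \approx -4.6528$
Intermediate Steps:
$Z{\left(j \right)} = 9 + j$ ($Z{\left(j \right)} = j + 9 = 9 + j$)
$N{\left(g \right)} = 57 - 19 g$ ($N{\left(g \right)} = - 19 \left(-3 + g\right) = 57 - 19 g$)
$\frac{N{\left(\left(-6 - 6\right) \left(0 - 7\right) \right)}}{332} + \frac{Z{\left(U{\left(-2,6 \right)} \right)}}{-405} = \frac{57 - 19 \left(-6 - 6\right) \left(0 - 7\right)}{332} + \frac{9 - 2}{-405} = \left(57 - 19 \left(\left(-12\right) \left(-7\right)\right)\right) \frac{1}{332} + 7 \left(- \frac{1}{405}\right) = \left(57 - 1596\right) \frac{1}{332} - \frac{7}{405} = \left(-1539\right) \frac{1}{332} - \frac{7}{405} = - \frac{1539}{332} - \frac{7}{405} = - \frac{625619}{134460}$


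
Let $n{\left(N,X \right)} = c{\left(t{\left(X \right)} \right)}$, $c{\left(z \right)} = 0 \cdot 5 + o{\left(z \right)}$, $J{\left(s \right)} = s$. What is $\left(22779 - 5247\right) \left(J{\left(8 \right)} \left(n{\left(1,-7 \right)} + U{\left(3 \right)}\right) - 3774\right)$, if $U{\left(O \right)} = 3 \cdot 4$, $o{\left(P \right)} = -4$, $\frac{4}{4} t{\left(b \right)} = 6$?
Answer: $-65043720$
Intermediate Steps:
$t{\left(b \right)} = 6$
$c{\left(z \right)} = -4$ ($c{\left(z \right)} = 0 \cdot 5 - 4 = 0 - 4 = -4$)
$U{\left(O \right)} = 12$
$n{\left(N,X \right)} = -4$
$\left(22779 - 5247\right) \left(J{\left(8 \right)} \left(n{\left(1,-7 \right)} + U{\left(3 \right)}\right) - 3774\right) = \left(22779 - 5247\right) \left(8 \left(-4 + 12\right) - 3774\right) = 17532 \left(8 \cdot 8 - 3774\right) = 17532 \left(64 - 3774\right) = 17532 \left(-3710\right) = -65043720$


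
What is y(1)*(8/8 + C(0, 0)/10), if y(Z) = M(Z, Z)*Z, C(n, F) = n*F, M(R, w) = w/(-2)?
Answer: -1/2 ≈ -0.50000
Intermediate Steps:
M(R, w) = -w/2 (M(R, w) = w*(-1/2) = -w/2)
C(n, F) = F*n
y(Z) = -Z**2/2 (y(Z) = (-Z/2)*Z = -Z**2/2)
y(1)*(8/8 + C(0, 0)/10) = (-1/2*1**2)*(8/8 + (0*0)/10) = (-1/2*1)*(8*(1/8) + 0*(1/10)) = -(1 + 0)/2 = -1/2*1 = -1/2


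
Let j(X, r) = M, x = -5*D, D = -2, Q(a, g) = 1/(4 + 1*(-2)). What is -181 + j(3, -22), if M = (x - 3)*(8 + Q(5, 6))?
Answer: -243/2 ≈ -121.50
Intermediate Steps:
Q(a, g) = ½ (Q(a, g) = 1/(4 - 2) = 1/2 = ½)
x = 10 (x = -5*(-2) = 10)
M = 119/2 (M = (10 - 3)*(8 + ½) = 7*(17/2) = 119/2 ≈ 59.500)
j(X, r) = 119/2
-181 + j(3, -22) = -181 + 119/2 = -243/2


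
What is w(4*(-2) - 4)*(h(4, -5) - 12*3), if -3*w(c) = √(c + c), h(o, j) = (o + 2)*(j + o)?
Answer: 28*I*√6 ≈ 68.586*I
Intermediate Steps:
h(o, j) = (2 + o)*(j + o)
w(c) = -√2*√c/3 (w(c) = -√(c + c)/3 = -√2*√c/3)
w(4*(-2) - 4)*(h(4, -5) - 12*3) = (-√2*√(4*(-2) - 4)/3)*((4² + 2*(-5) + 2*4 - 5*4) - 12*3) = (-√2*√(-8 - 4)/3)*((16 - 10 + 8 - 20) - 36) = (-√2*√(-12)/3)*(-6 - 36) = -√2*2*I*√3/3*(-42) = -2*I*√6/3*(-42) = 28*I*√6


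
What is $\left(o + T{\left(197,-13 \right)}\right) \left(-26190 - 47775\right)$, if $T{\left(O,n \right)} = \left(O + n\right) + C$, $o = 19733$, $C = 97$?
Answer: $-1480335510$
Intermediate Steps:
$T{\left(O,n \right)} = 97 + O + n$ ($T{\left(O,n \right)} = \left(O + n\right) + 97 = 97 + O + n$)
$\left(o + T{\left(197,-13 \right)}\right) \left(-26190 - 47775\right) = \left(19733 + \left(97 + 197 - 13\right)\right) \left(-26190 - 47775\right) = \left(19733 + 281\right) \left(-73965\right) = 20014 \left(-73965\right) = -1480335510$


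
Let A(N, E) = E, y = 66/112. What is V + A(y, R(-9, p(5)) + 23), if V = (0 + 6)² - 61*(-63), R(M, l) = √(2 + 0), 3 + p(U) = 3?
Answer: 3902 + √2 ≈ 3903.4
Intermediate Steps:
p(U) = 0 (p(U) = -3 + 3 = 0)
y = 33/56 (y = 66*(1/112) = 33/56 ≈ 0.58929)
R(M, l) = √2
V = 3879 (V = 6² + 3843 = 36 + 3843 = 3879)
V + A(y, R(-9, p(5)) + 23) = 3879 + (√2 + 23) = 3879 + (23 + √2) = 3902 + √2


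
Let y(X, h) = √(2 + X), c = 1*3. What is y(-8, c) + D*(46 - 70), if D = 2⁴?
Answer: -384 + I*√6 ≈ -384.0 + 2.4495*I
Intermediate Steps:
c = 3
D = 16
y(-8, c) + D*(46 - 70) = √(2 - 8) + 16*(46 - 70) = √(-6) + 16*(-24) = I*√6 - 384 = -384 + I*√6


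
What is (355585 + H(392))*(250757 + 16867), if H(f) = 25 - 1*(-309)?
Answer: 95252466456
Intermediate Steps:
H(f) = 334 (H(f) = 25 + 309 = 334)
(355585 + H(392))*(250757 + 16867) = (355585 + 334)*(250757 + 16867) = 355919*267624 = 95252466456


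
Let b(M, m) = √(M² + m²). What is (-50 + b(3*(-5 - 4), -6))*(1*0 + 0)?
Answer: 0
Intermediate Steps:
(-50 + b(3*(-5 - 4), -6))*(1*0 + 0) = (-50 + √((3*(-5 - 4))² + (-6)²))*(1*0 + 0) = (-50 + √((3*(-9))² + 36))*(0 + 0) = (-50 + √((-27)² + 36))*0 = (-50 + √(729 + 36))*0 = (-50 + √765)*0 = (-50 + 3*√85)*0 = 0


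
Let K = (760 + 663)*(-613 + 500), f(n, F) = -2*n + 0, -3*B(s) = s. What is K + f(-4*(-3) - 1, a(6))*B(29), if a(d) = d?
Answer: -481759/3 ≈ -1.6059e+5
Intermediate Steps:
B(s) = -s/3
f(n, F) = -2*n
K = -160799 (K = 1423*(-113) = -160799)
K + f(-4*(-3) - 1, a(6))*B(29) = -160799 + (-2*(-4*(-3) - 1))*(-1/3*29) = -160799 - 2*(12 - 1)*(-29/3) = -160799 - 2*11*(-29/3) = -160799 - 22*(-29/3) = -160799 + 638/3 = -481759/3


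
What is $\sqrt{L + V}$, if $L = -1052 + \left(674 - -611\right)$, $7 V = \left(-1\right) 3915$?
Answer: $\frac{2 i \sqrt{3997}}{7} \approx 18.063 i$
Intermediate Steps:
$V = - \frac{3915}{7}$ ($V = \frac{\left(-1\right) 3915}{7} = \frac{1}{7} \left(-3915\right) = - \frac{3915}{7} \approx -559.29$)
$L = 233$ ($L = -1052 + \left(674 + 611\right) = -1052 + 1285 = 233$)
$\sqrt{L + V} = \sqrt{233 - \frac{3915}{7}} = \sqrt{- \frac{2284}{7}} = \frac{2 i \sqrt{3997}}{7}$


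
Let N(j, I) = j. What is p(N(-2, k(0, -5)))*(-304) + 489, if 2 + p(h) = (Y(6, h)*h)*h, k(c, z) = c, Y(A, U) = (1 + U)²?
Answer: -119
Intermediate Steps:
p(h) = -2 + h²*(1 + h)² (p(h) = -2 + ((1 + h)²*h)*h = -2 + (h*(1 + h)²)*h = -2 + h²*(1 + h)²)
p(N(-2, k(0, -5)))*(-304) + 489 = (-2 + (-2)²*(1 - 2)²)*(-304) + 489 = (-2 + 4*(-1)²)*(-304) + 489 = (-2 + 4*1)*(-304) + 489 = (-2 + 4)*(-304) + 489 = 2*(-304) + 489 = -608 + 489 = -119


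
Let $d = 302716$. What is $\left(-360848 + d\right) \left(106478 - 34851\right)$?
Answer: $-4163820764$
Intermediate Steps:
$\left(-360848 + d\right) \left(106478 - 34851\right) = \left(-360848 + 302716\right) \left(106478 - 34851\right) = \left(-58132\right) 71627 = -4163820764$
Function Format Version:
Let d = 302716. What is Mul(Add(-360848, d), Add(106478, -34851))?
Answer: -4163820764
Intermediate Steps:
Mul(Add(-360848, d), Add(106478, -34851)) = Mul(Add(-360848, 302716), Add(106478, -34851)) = Mul(-58132, 71627) = -4163820764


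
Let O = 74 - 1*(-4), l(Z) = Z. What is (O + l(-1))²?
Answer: 5929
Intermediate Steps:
O = 78 (O = 74 + 4 = 78)
(O + l(-1))² = (78 - 1)² = 77² = 5929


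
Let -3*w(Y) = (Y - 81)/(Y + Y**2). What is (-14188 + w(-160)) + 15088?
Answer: 68688241/76320 ≈ 900.00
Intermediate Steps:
w(Y) = -(-81 + Y)/(3*(Y + Y**2)) (w(Y) = -(Y - 81)/(3*(Y + Y**2)) = -(-81 + Y)/(3*(Y + Y**2)))
(-14188 + w(-160)) + 15088 = (-14188 + (1/3)*(81 - 1*(-160))/(-160*(1 - 160))) + 15088 = (-14188 + (1/3)*(-1/160)*(81 + 160)/(-159)) + 15088 = (-14188 + (1/3)*(-1/160)*(-1/159)*241) + 15088 = (-14188 + 241/76320) + 15088 = -1082827919/76320 + 15088 = 68688241/76320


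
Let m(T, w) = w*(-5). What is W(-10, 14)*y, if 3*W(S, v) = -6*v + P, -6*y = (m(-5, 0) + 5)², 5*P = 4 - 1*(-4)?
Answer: 1030/9 ≈ 114.44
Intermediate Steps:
m(T, w) = -5*w
P = 8/5 (P = (4 - 1*(-4))/5 = (4 + 4)/5 = (⅕)*8 = 8/5 ≈ 1.6000)
y = -25/6 (y = -(-5*0 + 5)²/6 = -(0 + 5)²/6 = -⅙*5² = -⅙*25 = -25/6 ≈ -4.1667)
W(S, v) = 8/15 - 2*v (W(S, v) = (-6*v + 8/5)/3 = (8/5 - 6*v)/3 = 8/15 - 2*v)
W(-10, 14)*y = (8/15 - 2*14)*(-25/6) = (8/15 - 28)*(-25/6) = -412/15*(-25/6) = 1030/9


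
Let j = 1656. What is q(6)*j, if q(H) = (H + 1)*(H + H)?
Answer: 139104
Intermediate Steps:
q(H) = 2*H*(1 + H) (q(H) = (1 + H)*(2*H) = 2*H*(1 + H))
q(6)*j = (2*6*(1 + 6))*1656 = (2*6*7)*1656 = 84*1656 = 139104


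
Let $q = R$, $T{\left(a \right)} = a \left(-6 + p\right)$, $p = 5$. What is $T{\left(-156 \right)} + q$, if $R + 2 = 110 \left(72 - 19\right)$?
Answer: $5984$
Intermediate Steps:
$R = 5828$ ($R = -2 + 110 \left(72 - 19\right) = -2 + 110 \cdot 53 = -2 + 5830 = 5828$)
$T{\left(a \right)} = - a$ ($T{\left(a \right)} = a \left(-6 + 5\right) = a \left(-1\right) = - a$)
$q = 5828$
$T{\left(-156 \right)} + q = \left(-1\right) \left(-156\right) + 5828 = 156 + 5828 = 5984$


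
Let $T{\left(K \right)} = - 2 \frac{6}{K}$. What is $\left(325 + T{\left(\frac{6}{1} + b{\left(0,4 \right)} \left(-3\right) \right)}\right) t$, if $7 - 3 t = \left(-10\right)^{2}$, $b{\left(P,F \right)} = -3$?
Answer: $- \frac{50251}{5} \approx -10050.0$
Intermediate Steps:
$t = -31$ ($t = \frac{7}{3} - \frac{\left(-10\right)^{2}}{3} = \frac{7}{3} - \frac{100}{3} = -31$)
$T{\left(K \right)} = - \frac{12}{K}$
$\left(325 + T{\left(\frac{6}{1} + b{\left(0,4 \right)} \left(-3\right) \right)}\right) t = \left(325 - \frac{12}{\frac{6}{1} - -9}\right) \left(-31\right) = \left(325 - \frac{12}{6 \cdot 1 + 9}\right) \left(-31\right) = \left(325 - \frac{12}{6 + 9}\right) \left(-31\right) = \left(325 - \frac{12}{15}\right) \left(-31\right) = \left(325 - \frac{4}{5}\right) \left(-31\right) = \frac{1621}{5} \left(-31\right) = - \frac{50251}{5}$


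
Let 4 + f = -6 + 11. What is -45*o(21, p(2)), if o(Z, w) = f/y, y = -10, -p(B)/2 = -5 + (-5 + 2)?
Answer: 9/2 ≈ 4.5000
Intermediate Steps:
p(B) = 16 (p(B) = -2*(-5 + (-5 + 2)) = -2*(-5 - 3) = -2*(-8) = 16)
f = 1 (f = -4 + (-6 + 11) = -4 + 5 = 1)
o(Z, w) = -1/10 (o(Z, w) = 1/(-10) = 1*(-1/10) = -1/10)
-45*o(21, p(2)) = -45*(-1/10) = 9/2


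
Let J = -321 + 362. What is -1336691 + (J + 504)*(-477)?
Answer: -1596656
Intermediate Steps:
J = 41
-1336691 + (J + 504)*(-477) = -1336691 + (41 + 504)*(-477) = -1336691 + 545*(-477) = -1336691 - 259965 = -1596656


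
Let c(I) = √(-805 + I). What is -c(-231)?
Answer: -2*I*√259 ≈ -32.187*I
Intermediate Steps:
-c(-231) = -√(-805 - 231) = -√(-1036) = -2*I*√259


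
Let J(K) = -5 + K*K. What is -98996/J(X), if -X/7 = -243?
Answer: -24749/723349 ≈ -0.034214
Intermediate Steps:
X = 1701 (X = -7*(-243) = 1701)
J(K) = -5 + K²
-98996/J(X) = -98996/(-5 + 1701²) = -98996/(-5 + 2893401) = -98996/2893396 = -98996*1/2893396 = -24749/723349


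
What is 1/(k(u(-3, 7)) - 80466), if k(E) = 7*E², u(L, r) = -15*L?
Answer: -1/66291 ≈ -1.5085e-5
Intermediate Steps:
1/(k(u(-3, 7)) - 80466) = 1/(7*(-15*(-3))² - 80466) = 1/(7*45² - 80466) = 1/(7*2025 - 80466) = 1/(14175 - 80466) = 1/(-66291) = -1/66291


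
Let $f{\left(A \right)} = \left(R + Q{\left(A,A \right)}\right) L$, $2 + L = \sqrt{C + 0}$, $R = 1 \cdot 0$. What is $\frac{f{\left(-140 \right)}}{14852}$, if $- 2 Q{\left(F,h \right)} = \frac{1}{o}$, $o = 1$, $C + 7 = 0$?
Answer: $\frac{1}{14852} - \frac{i \sqrt{7}}{29704} \approx 6.7331 \cdot 10^{-5} - 8.9071 \cdot 10^{-5} i$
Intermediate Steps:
$C = -7$ ($C = -7 + 0 = -7$)
$R = 0$
$Q{\left(F,h \right)} = - \frac{1}{2}$ ($Q{\left(F,h \right)} = - \frac{1}{2 \cdot 1} = \left(- \frac{1}{2}\right) 1 = - \frac{1}{2}$)
$L = -2 + i \sqrt{7}$ ($L = -2 + \sqrt{-7 + 0} = -2 + \sqrt{-7} = -2 + i \sqrt{7} \approx -2.0 + 2.6458 i$)
$f{\left(A \right)} = 1 - \frac{i \sqrt{7}}{2}$ ($f{\left(A \right)} = \left(0 - \frac{1}{2}\right) \left(-2 + i \sqrt{7}\right) = - \frac{-2 + i \sqrt{7}}{2} = 1 - \frac{i \sqrt{7}}{2}$)
$\frac{f{\left(-140 \right)}}{14852} = \frac{1 - \frac{i \sqrt{7}}{2}}{14852} = \left(1 - \frac{i \sqrt{7}}{2}\right) \frac{1}{14852} = \frac{1}{14852} - \frac{i \sqrt{7}}{29704}$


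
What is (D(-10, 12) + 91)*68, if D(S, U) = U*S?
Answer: -1972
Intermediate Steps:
D(S, U) = S*U
(D(-10, 12) + 91)*68 = (-10*12 + 91)*68 = (-120 + 91)*68 = -29*68 = -1972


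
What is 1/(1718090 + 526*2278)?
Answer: 1/2916318 ≈ 3.4290e-7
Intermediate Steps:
1/(1718090 + 526*2278) = 1/(1718090 + 1198228) = 1/2916318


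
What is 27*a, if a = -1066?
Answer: -28782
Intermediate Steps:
27*a = 27*(-1066) = -28782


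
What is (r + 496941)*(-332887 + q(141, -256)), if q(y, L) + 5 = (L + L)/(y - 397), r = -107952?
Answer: -129490548210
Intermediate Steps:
q(y, L) = -5 + 2*L/(-397 + y) (q(y, L) = -5 + (L + L)/(y - 397) = -5 + (2*L)/(-397 + y) = -5 + 2*L/(-397 + y))
(r + 496941)*(-332887 + q(141, -256)) = (-107952 + 496941)*(-332887 + (1985 - 5*141 + 2*(-256))/(-397 + 141)) = 388989*(-332887 + (1985 - 705 - 512)/(-256)) = 388989*(-332887 - 1/256*768) = 388989*(-332887 - 3) = 388989*(-332890) = -129490548210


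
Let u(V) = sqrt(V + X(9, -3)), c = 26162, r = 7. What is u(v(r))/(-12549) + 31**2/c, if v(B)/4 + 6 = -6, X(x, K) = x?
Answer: 961/26162 - I*sqrt(39)/12549 ≈ 0.036733 - 0.00049765*I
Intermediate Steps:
v(B) = -48 (v(B) = -24 + 4*(-6) = -24 - 24 = -48)
u(V) = sqrt(9 + V) (u(V) = sqrt(V + 9) = sqrt(9 + V))
u(v(r))/(-12549) + 31**2/c = sqrt(9 - 48)/(-12549) + 31**2/26162 = sqrt(-39)*(-1/12549) + 961*(1/26162) = (I*sqrt(39))*(-1/12549) + 961/26162 = -I*sqrt(39)/12549 + 961/26162 = 961/26162 - I*sqrt(39)/12549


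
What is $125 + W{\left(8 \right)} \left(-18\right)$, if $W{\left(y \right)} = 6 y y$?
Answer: $-6787$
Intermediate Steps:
$W{\left(y \right)} = 6 y^{2}$
$125 + W{\left(8 \right)} \left(-18\right) = 125 + 6 \cdot 8^{2} \left(-18\right) = 125 + 6 \cdot 64 \left(-18\right) = 125 + 384 \left(-18\right) = 125 - 6912 = -6787$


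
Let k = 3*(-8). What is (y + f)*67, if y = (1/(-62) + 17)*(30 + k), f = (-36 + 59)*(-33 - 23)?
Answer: -2463523/31 ≈ -79469.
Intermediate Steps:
k = -24
f = -1288 (f = 23*(-56) = -1288)
y = 3159/31 (y = (1/(-62) + 17)*(30 - 24) = (-1/62 + 17)*6 = (1053/62)*6 = 3159/31 ≈ 101.90)
(y + f)*67 = (3159/31 - 1288)*67 = -36769/31*67 = -2463523/31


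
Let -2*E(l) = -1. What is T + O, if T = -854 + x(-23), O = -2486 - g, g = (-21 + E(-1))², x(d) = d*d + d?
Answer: -13017/4 ≈ -3254.3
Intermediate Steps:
x(d) = d + d² (x(d) = d² + d = d + d²)
E(l) = ½ (E(l) = -½*(-1) = ½)
g = 1681/4 (g = (-21 + ½)² = (-41/2)² = 1681/4 ≈ 420.25)
O = -11625/4 (O = -2486 - 1*1681/4 = -2486 - 1681/4 = -11625/4 ≈ -2906.3)
T = -348 (T = -854 - 23*(1 - 23) = -854 - 23*(-22) = -854 + 506 = -348)
T + O = -348 - 11625/4 = -13017/4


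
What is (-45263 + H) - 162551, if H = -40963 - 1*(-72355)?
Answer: -176422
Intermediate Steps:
H = 31392 (H = -40963 + 72355 = 31392)
(-45263 + H) - 162551 = (-45263 + 31392) - 162551 = -13871 - 162551 = -176422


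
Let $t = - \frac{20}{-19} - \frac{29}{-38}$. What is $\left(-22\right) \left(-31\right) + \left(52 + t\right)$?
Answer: $\frac{27961}{38} \approx 735.82$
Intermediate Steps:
$t = \frac{69}{38}$ ($t = \left(-20\right) \left(- \frac{1}{19}\right) - - \frac{29}{38} = \frac{20}{19} + \frac{29}{38} = \frac{69}{38} \approx 1.8158$)
$\left(-22\right) \left(-31\right) + \left(52 + t\right) = \left(-22\right) \left(-31\right) + \left(52 + \frac{69}{38}\right) = 682 + \frac{2045}{38} = \frac{27961}{38}$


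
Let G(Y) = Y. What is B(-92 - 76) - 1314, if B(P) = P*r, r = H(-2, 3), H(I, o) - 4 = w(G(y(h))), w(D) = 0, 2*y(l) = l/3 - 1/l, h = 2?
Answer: -1986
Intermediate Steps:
y(l) = -1/(2*l) + l/6 (y(l) = (l/3 - 1/l)/2 = (-1/l + l/3)/2 = -1/(2*l) + l/6)
H(I, o) = 4 (H(I, o) = 4 + 0 = 4)
r = 4
B(P) = 4*P (B(P) = P*4 = 4*P)
B(-92 - 76) - 1314 = 4*(-92 - 76) - 1314 = 4*(-168) - 1314 = -672 - 1314 = -1986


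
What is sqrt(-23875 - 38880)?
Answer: I*sqrt(62755) ≈ 250.51*I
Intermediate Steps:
sqrt(-23875 - 38880) = sqrt(-62755) = I*sqrt(62755)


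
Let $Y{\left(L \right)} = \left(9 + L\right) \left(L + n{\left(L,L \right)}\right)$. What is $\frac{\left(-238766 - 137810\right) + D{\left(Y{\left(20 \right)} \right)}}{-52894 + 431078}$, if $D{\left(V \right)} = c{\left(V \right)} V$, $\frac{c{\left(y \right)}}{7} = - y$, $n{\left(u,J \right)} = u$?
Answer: $- \frac{1224472}{47273} \approx -25.902$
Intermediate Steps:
$c{\left(y \right)} = - 7 y$ ($c{\left(y \right)} = 7 \left(- y\right) = - 7 y$)
$Y{\left(L \right)} = 2 L \left(9 + L\right)$ ($Y{\left(L \right)} = \left(9 + L\right) \left(L + L\right) = \left(9 + L\right) 2 L = 2 L \left(9 + L\right)$)
$D{\left(V \right)} = - 7 V^{2}$ ($D{\left(V \right)} = - 7 V V = - 7 V^{2}$)
$\frac{\left(-238766 - 137810\right) + D{\left(Y{\left(20 \right)} \right)}}{-52894 + 431078} = \frac{\left(-238766 - 137810\right) - 7 \left(2 \cdot 20 \left(9 + 20\right)\right)^{2}}{-52894 + 431078} = \frac{\left(-238766 - 137810\right) - 7 \left(2 \cdot 20 \cdot 29\right)^{2}}{378184} = \left(-376576 - 7 \cdot 1160^{2}\right) \frac{1}{378184} = \left(-376576 - 9419200\right) \frac{1}{378184} = \left(-9795776\right) \frac{1}{378184} = - \frac{1224472}{47273}$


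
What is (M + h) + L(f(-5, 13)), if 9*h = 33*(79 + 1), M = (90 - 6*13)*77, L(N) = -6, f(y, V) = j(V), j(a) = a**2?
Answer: 3634/3 ≈ 1211.3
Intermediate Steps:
f(y, V) = V**2
M = 924 (M = (90 - 78)*77 = 12*77 = 924)
h = 880/3 (h = (33*(79 + 1))/9 = (33*80)/9 = (1/9)*2640 = 880/3 ≈ 293.33)
(M + h) + L(f(-5, 13)) = (924 + 880/3) - 6 = 3652/3 - 6 = 3634/3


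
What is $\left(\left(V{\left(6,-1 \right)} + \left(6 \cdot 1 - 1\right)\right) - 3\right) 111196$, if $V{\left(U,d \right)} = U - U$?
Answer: $222392$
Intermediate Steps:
$V{\left(U,d \right)} = 0$
$\left(\left(V{\left(6,-1 \right)} + \left(6 \cdot 1 - 1\right)\right) - 3\right) 111196 = \left(\left(0 + \left(6 \cdot 1 - 1\right)\right) - 3\right) 111196 = \left(\left(0 + \left(6 - 1\right)\right) - 3\right) 111196 = \left(\left(0 + 5\right) - 3\right) 111196 = \left(5 - 3\right) 111196 = 2 \cdot 111196 = 222392$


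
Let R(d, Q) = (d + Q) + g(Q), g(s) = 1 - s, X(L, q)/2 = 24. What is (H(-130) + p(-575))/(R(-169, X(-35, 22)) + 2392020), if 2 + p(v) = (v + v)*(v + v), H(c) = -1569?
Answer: 1320929/2391852 ≈ 0.55226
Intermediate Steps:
p(v) = -2 + 4*v**2 (p(v) = -2 + (v + v)*(v + v) = -2 + (2*v)*(2*v) = -2 + 4*v**2)
X(L, q) = 48 (X(L, q) = 2*24 = 48)
R(d, Q) = 1 + d (R(d, Q) = (d + Q) + (1 - Q) = (Q + d) + (1 - Q) = 1 + d)
(H(-130) + p(-575))/(R(-169, X(-35, 22)) + 2392020) = (-1569 + (-2 + 4*(-575)**2))/((1 - 169) + 2392020) = (-1569 + (-2 + 4*330625))/(-168 + 2392020) = (-1569 + (-2 + 1322500))/2391852 = (-1569 + 1322498)*(1/2391852) = 1320929*(1/2391852) = 1320929/2391852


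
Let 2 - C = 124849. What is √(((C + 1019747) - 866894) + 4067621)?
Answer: √4095627 ≈ 2023.8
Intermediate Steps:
C = -124847 (C = 2 - 1*124849 = 2 - 124849 = -124847)
√(((C + 1019747) - 866894) + 4067621) = √(((-124847 + 1019747) - 866894) + 4067621) = √((894900 - 866894) + 4067621) = √(28006 + 4067621) = √4095627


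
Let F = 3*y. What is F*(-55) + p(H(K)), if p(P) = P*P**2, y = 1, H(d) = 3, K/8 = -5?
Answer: -138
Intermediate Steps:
K = -40 (K = 8*(-5) = -40)
p(P) = P**3
F = 3 (F = 3*1 = 3)
F*(-55) + p(H(K)) = 3*(-55) + 3**3 = -165 + 27 = -138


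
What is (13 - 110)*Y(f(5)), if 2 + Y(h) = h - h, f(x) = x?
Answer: 194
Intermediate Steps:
Y(h) = -2 (Y(h) = -2 + (h - h) = -2 + 0 = -2)
(13 - 110)*Y(f(5)) = (13 - 110)*(-2) = -97*(-2) = 194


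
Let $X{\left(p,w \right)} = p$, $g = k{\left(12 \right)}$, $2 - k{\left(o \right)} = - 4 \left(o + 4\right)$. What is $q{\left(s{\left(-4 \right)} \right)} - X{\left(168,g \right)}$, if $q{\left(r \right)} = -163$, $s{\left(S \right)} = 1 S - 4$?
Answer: $-331$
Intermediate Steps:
$k{\left(o \right)} = 18 + 4 o$ ($k{\left(o \right)} = 2 - - 4 \left(o + 4\right) = 2 - - 4 \left(4 + o\right) = 2 - \left(-16 - 4 o\right) = 2 + \left(16 + 4 o\right) = 18 + 4 o$)
$g = 66$ ($g = 18 + 4 \cdot 12 = 18 + 48 = 66$)
$s{\left(S \right)} = -4 + S$ ($s{\left(S \right)} = S - 4 = -4 + S$)
$q{\left(s{\left(-4 \right)} \right)} - X{\left(168,g \right)} = -163 - 168 = -331$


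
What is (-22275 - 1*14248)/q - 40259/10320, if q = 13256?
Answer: -113823833/17100240 ≈ -6.6563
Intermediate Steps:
(-22275 - 1*14248)/q - 40259/10320 = (-22275 - 1*14248)/13256 - 40259/10320 = (-22275 - 14248)*(1/13256) - 40259*1/10320 = -36523*1/13256 - 40259/10320 = -36523/13256 - 40259/10320 = -113823833/17100240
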